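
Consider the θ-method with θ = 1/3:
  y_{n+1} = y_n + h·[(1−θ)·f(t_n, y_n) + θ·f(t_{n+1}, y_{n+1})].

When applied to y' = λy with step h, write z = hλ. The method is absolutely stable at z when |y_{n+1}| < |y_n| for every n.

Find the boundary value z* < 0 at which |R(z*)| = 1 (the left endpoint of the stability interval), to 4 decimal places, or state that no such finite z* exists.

With y'=λy (z=hλ):
  y_{n+1} = y_n + z·[2/3·y_n + 1/3·y_{n+1}] ⇒ (1 − 1/3z)y_{n+1} = (1 + 2/3z)y_n
  Hence R(z) = (1 + 2/3z)/(1 − 1/3z).

Solve |R(x)|<1 on ℝ⁻.
x=-1.77: |R|=0.1132
R=−1: 1+2/3x = −1+1/3x ⇒ -1/3x=2 ⇒ x=2/(-1/3)=-6.0000
Confirm numerically:
  x=-4.740: |R|=0.83721 <1
  x=-4.656: |R|=0.82445 <1
  x=-3.860: |R|=0.68805 <1
  x=-2.518: |R|=0.36897 <1
  x=-6.464: |R|=1.04903 >1
  x=-6.431: |R|=1.04570 >1
  x=-6.264: |R|=1.02850 >1
So |R|<1 on (-6.0000, 0).

left endpoint -6.0000.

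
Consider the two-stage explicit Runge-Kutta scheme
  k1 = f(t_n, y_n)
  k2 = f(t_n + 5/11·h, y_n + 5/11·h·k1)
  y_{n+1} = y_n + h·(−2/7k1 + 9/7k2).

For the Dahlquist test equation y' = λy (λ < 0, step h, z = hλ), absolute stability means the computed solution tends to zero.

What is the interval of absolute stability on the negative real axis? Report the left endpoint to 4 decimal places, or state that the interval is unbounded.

On y'=λy, z=hλ:
  k1=λy_n ⇒ h·k1=z·y_n;  k2=λ(1+5/11z)y_n ⇒ h·k2=z(1+5/11z)y_n
  y_{n+1}/y_n = 1 − 2/7z + 9/7z(1+5/11z) = 1 + z + 45/77z²
  so R(z) = 1 + z + 45/77z².

Solve |R(x)|<1 on ℝ⁻.
x=-0.9: |R|=0.5734
R=1: x+45/77x²=0 ⇒ x=−77/45=-1.7111; min R=1−1/(4·45/77)=0.5722>−1
Confirm numerically:
  x=-1.564: |R|=0.86554 <1
  x=-1.181: |R|=0.63412 <1
  x=-0.918: |R|=0.57450 <1
  x=-2.280: |R|=1.75803 >1
  x=-2.153: |R|=1.55601 >1
  x=-2.017: |R|=1.36057 >1
Stable set (-1.7111, 0).

z∈(-1.7111,0).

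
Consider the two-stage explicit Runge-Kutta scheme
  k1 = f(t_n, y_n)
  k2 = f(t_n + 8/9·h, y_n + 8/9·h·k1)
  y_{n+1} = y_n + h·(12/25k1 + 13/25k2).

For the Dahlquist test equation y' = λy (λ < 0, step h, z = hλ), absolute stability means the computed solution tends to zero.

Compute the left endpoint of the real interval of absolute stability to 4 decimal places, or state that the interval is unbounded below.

left endpoint -2.1635.

On y'=λy, z=hλ:
  k1=λy_n ⇒ h·k1=z·y_n;  k2=λ(1+8/9z)y_n ⇒ h·k2=z(1+8/9z)y_n
  y_{n+1}/y_n = 1 + 12/25z + 13/25z(1+8/9z) = 1 + z + 104/225z²
  so R(z) = 1 + z + 104/225z².

Boundary: |R(x)|=1, x<0.
x=-1.3: |R|=0.4812
R=1: x+104/225x²=0 ⇒ x=−225/104=-2.1635; min R=1−1/(4·104/225)=0.4591>−1
Confirm numerically:
  x=-1.866: |R|=0.74344 <1
  x=-1.661: |R|=0.61423 <1
  x=-1.340: |R|=0.48997 <1
  x=-2.467: |R|=1.34613 >1
  x=-2.393: |R|=1.25389 >1
  x=-2.252: |R|=1.09216 >1
Stable set (-2.1635, 0).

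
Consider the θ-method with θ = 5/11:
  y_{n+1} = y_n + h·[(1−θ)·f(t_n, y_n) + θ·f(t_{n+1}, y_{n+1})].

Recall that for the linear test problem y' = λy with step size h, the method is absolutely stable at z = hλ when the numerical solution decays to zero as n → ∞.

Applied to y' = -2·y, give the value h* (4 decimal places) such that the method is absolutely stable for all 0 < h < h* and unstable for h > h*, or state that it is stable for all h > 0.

On y'=λy, z=hλ:
  y_{n+1} = y_n + z·[6/11·y_n + 5/11·y_{n+1}] ⇒ (1 − 5/11z)y_{n+1} = (1 + 6/11z)y_n
  Hence R(z) = (1 + 6/11z)/(1 − 5/11z).

Need |R(x)|<1, x<0.
x=-1.65: |R|=0.0571
R=−1: 1+6/11x = −1+5/11x ⇒ -1/11x=2 ⇒ x=2/(-1/11)=-22.0000
Confirm numerically:
  x=-16.439: |R|=0.94033 <1
  x=-11.526: |R|=0.84738 <1
  x=-10.556: |R|=0.82057 <1
  x=-22.553: |R|=1.00447 >1
  x=-22.439: |R|=1.00356 >1
  x=-22.332: |R|=1.00271 >1
Interval (-22.0000, 0).

(-22.0000,0); λ=-2 ⇒ h* = (22)/2 = 11.0000.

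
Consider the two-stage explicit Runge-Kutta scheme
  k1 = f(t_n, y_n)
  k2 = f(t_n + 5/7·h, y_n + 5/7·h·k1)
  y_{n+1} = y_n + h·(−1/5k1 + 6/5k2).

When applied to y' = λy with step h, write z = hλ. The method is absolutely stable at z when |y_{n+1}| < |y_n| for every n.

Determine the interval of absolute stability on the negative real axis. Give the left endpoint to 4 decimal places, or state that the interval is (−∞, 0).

Test eqn y'=λy, z=hλ:
  k1=λy_n ⇒ h·k1=z·y_n;  k2=λ(1+5/7z)y_n ⇒ h·k2=z(1+5/7z)y_n
  y_{n+1}/y_n = 1 − 1/5z + 6/5z(1+5/7z) = 1 + z + 6/7z²
  so R(z) = 1 + z + 6/7z².

Solve |R(x)|<1 on ℝ⁻.
x=-1.24: |R|=1.0779
R=1: x+6/7x²=0 ⇒ x=−7/6=-1.1667; min R=1−1/(4·6/7)=0.7083>−1
Confirm numerically:
  x=-0.911: |R|=0.80036 <1
  x=-0.895: |R|=0.79159 <1
  x=-0.738: |R|=0.72884 <1
  x=-1.761: |R|=1.89710 >1
  x=-1.540: |R|=1.49280 >1
So |R|<1 on (-1.1667, 0).

(-1.1667, 0).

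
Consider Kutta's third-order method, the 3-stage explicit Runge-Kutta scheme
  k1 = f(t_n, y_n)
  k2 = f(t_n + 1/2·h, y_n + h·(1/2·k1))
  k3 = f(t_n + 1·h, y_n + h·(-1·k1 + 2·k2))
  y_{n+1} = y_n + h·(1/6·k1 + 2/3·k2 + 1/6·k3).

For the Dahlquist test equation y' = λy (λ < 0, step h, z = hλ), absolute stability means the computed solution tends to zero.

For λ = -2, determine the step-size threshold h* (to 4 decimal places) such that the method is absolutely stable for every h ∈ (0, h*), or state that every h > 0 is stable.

On y'=λy, z=hλ:
  order 3, 3-stage ⇒ R(z)=1+z+z^2/2+z^3/6
  (e.g. R(-0.67)=0.50432, |R|=0.50432)

Need |R(x)|<1, x<0.
x=-0.67: |R|=0.5043
|R(-2.57)|=1.0966 |R(-1.66)|=0.0446 |R(-1.62)|=0.0164
Bisect:
  x_lo=-2.9537 |R|=1.8865  x_hi=-0.2252 |R|=0.7983
  mid=-1.58946 |R|=0.00447 →hi
  mid=-2.27160 |R|=0.64516 →hi
  mid=-2.61268 |R|=1.17202 →lo
  mid=-2.44214 |R|=0.88762 →hi
  mid=-2.52741 |R|=1.02427 →lo
  mid=-2.48477 |R|=0.95460 →hi
  mid=-2.50609 |R|=0.98909 →hi
  mid=-2.51675 |R|=1.00659 →lo
  ...
  [-2.51275,-2.51259] ⇒ x*=-2.5127
Interval (-2.5127, 0).

(-2.5127,0); λ=-2 ⇒ h* = 1.2564.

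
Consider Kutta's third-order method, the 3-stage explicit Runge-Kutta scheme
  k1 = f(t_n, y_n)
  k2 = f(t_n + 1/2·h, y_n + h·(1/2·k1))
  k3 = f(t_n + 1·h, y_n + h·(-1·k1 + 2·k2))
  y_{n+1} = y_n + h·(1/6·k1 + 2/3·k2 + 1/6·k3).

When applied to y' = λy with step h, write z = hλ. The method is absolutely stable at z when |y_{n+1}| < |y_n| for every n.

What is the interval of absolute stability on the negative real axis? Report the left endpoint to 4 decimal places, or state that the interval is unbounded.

z∈(-2.5127,0).

With y'=λy (z=hλ):
  order 3, 3-stage ⇒ R(z)=1+z+z^2/2+z^3/6
  (e.g. R(-0.78)=0.44511, |R|=0.44511)

Boundary: |R(x)|=1, x<0.
x=-0.78: |R|=0.4451
|R(-2.16)|=0.5068 |R(-1.66)|=0.0446 |R(-1.39)|=0.1284
Bisect:
  x_lo=-3.2105 |R|=2.5720  x_hi=-0.3532 |R|=0.7018
  mid=-1.78185 |R|=0.13725 →hi
  mid=-2.49616 |R|=0.97294 →hi
  mid=-2.85332 |R|=1.65428 →lo
  mid=-2.67474 |R|=1.28691 →lo
  mid=-2.58545 |R|=1.12360 →lo
  mid=-2.54080 |R|=1.04673 →lo
  mid=-2.51848 |R|=1.00946 →lo
  ...
  [-2.51290,-2.51273] ⇒ x*=-2.5127
Interval (-2.5127, 0).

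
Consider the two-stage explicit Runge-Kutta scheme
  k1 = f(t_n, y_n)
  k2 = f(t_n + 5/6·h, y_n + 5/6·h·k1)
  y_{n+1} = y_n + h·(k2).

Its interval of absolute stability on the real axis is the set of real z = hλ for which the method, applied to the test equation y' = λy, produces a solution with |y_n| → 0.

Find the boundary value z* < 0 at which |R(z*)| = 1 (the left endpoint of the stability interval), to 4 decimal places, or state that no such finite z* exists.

left endpoint -1.2000.

On y'=λy, z=hλ:
  k1=λy_n ⇒ h·k1=z·y_n;  k2=λ(1+5/6z)y_n ⇒ h·k2=z(1+5/6z)y_n
  y_{n+1}/y_n = 1 + z(1+5/6z) = 1 + z + 5/6z²
  ⇒ R(z) = 1 + z + 5/6z².

Boundary: |R(x)|=1, x<0.
x=-1.46: |R|=1.3163
R=1: x+5/6x²=0 ⇒ x=−6/5=-1.2000; min R=1−1/(4·5/6)=0.7000>−1
Confirm numerically:
  x=-1.005: |R|=0.83669 <1
  x=-0.900: |R|=0.77500 <1
  x=-0.891: |R|=0.77057 <1
  x=-0.747: |R|=0.71801 <1
  x=-1.300: |R|=1.10833 >1
  x=-1.267: |R|=1.07074 >1
  x=-1.251: |R|=1.05317 >1
Stable set (-1.2000, 0).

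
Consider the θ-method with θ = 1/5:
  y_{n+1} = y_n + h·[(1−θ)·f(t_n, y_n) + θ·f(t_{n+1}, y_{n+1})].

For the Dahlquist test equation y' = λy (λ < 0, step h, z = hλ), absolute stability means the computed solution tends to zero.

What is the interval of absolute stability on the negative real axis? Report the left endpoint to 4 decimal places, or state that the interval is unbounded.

On y'=λy, z=hλ:
  y_{n+1} = y_n + z·[4/5·y_n + 1/5·y_{n+1}] ⇒ (1 − 1/5z)y_{n+1} = (1 + 4/5z)y_n
  so R(z) = (1 + 4/5z)/(1 − 1/5z).

Need |R(x)|<1, x<0.
x=-0.33: |R|=0.6904
R=−1: 1+4/5x = −1+1/5x ⇒ -3/5x=2 ⇒ x=2/(-3/5)=-3.3333
Confirm numerically:
  x=-2.152: |R|=0.50447 <1
  x=-1.817: |R|=0.33270 <1
  x=-1.791: |R|=0.31866 <1
  x=-1.507: |R|=0.15798 <1
  x=-3.737: |R|=1.13861 >1
  x=-3.581: |R|=1.08659 >1
  x=-3.395: |R|=1.02204 >1
So |R|<1 on (-3.3333, 0).

(-3.3333, 0).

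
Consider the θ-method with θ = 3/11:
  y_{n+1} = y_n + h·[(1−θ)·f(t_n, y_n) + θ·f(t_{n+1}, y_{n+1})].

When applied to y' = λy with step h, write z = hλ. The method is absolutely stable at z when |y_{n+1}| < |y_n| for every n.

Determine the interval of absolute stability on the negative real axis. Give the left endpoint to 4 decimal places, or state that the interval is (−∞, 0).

(-4.4000, 0).

Set f=λy, z=hλ:
  y_{n+1} = y_n + z·[8/11·y_n + 3/11·y_{n+1}] ⇒ (1 − 3/11z)y_{n+1} = (1 + 8/11z)y_n
  Hence R(z) = (1 + 8/11z)/(1 − 3/11z).

Solve |R(x)|<1 on ℝ⁻.
x=-1.35: |R|=0.0133
R=−1: 1+8/11x = −1+3/11x ⇒ -5/11x=2 ⇒ x=2/(-5/11)=-4.4000
Confirm numerically:
  x=-2.951: |R|=0.63507 <1
  x=-2.858: |R|=0.60611 <1
  x=-1.894: |R|=0.24889 <1
  x=-4.824: |R|=1.08323 >1
  x=-4.809: |R|=1.08043 >1
Stable set (-4.4000, 0).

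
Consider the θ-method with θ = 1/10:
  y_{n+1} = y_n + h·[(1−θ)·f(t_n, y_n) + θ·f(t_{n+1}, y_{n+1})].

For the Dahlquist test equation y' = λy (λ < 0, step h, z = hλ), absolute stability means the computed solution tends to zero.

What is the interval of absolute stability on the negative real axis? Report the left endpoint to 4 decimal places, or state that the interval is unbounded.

With y'=λy (z=hλ):
  y_{n+1} = y_n + z·[9/10·y_n + 1/10·y_{n+1}] ⇒ (1 − 1/10z)y_{n+1} = (1 + 9/10z)y_n
  so R(z) = (1 + 9/10z)/(1 − 1/10z).

Find x<0 with |R(x)|<1.
x=-1.63: |R|=0.4015
R=−1: 1+9/10x = −1+1/10x ⇒ -4/5x=2 ⇒ x=2/(-4/5)=-2.5000
Confirm numerically:
  x=-1.974: |R|=0.64857 <1
  x=-1.580: |R|=0.36442 <1
  x=-1.488: |R|=0.29526 <1
  x=-3.035: |R|=1.32835 >1
  x=-2.875: |R|=1.23301 >1
So |R|<1 on (-2.5000, 0).

z∈(-2.5000,0).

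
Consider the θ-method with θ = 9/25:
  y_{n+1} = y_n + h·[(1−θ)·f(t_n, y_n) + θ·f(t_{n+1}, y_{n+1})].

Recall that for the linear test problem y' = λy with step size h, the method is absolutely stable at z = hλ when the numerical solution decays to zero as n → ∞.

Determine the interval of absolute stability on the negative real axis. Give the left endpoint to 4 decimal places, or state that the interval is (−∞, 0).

Set f=λy, z=hλ:
  y_{n+1} = y_n + z·[16/25·y_n + 9/25·y_{n+1}] ⇒ (1 − 9/25z)y_{n+1} = (1 + 16/25z)y_n
  R(z) = (1 + 16/25z)/(1 − 9/25z).

Need |R(x)|<1, x<0.
x=-0.83: |R|=0.3609
R=−1: 1+16/25x = −1+9/25x ⇒ -7/25x=2 ⇒ x=2/(-7/25)=-7.1429
Confirm numerically:
  x=-5.945: |R|=0.89319 <1
  x=-3.837: |R|=0.61129 <1
  x=-3.740: |R|=0.59393 <1
  x=-7.742: |R|=1.04430 >1
  x=-7.675: |R|=1.03960 >1
  x=-7.319: |R|=1.01357 >1
Interval (-7.1429, 0).

z∈(-7.1429,0).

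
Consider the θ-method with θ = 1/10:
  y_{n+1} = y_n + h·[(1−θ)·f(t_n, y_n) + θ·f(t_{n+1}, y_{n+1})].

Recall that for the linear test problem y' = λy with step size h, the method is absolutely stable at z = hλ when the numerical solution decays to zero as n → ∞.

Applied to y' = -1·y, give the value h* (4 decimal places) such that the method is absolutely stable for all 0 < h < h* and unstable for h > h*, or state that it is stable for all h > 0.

Test eqn y'=λy, z=hλ:
  y_{n+1} = y_n + z·[9/10·y_n + 1/10·y_{n+1}] ⇒ (1 − 1/10z)y_{n+1} = (1 + 9/10z)y_n
  Hence R(z) = (1 + 9/10z)/(1 − 1/10z).

Solve |R(x)|<1 on ℝ⁻.
x=-0.69: |R|=0.3545
R=−1: 1+9/10x = −1+1/10x ⇒ -4/5x=2 ⇒ x=2/(-4/5)=-2.5000
Confirm numerically:
  x=-2.453: |R|=0.96981 <1
  x=-2.434: |R|=0.95754 <1
  x=-1.445: |R|=0.26256 <1
  x=-2.979: |R|=1.29525 >1
  x=-2.831: |R|=1.20638 >1
So |R|<1 on (-2.5000, 0).

(-2.5000,0); λ=-1 ⇒ h* = (5/2)/1 = 2.5000.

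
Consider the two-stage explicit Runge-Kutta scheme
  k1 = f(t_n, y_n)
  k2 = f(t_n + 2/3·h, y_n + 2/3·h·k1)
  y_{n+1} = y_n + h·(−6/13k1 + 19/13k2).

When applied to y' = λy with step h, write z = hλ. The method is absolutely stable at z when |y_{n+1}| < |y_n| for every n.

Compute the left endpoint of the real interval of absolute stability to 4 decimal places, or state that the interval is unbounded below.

z* = -1.0263.

On y'=λy, z=hλ:
  k1=λy_n ⇒ h·k1=z·y_n;  k2=λ(1+2/3z)y_n ⇒ h·k2=z(1+2/3z)y_n
  y_{n+1}/y_n = 1 − 6/13z + 19/13z(1+2/3z) = 1 + z + 38/39z²
  so R(z) = 1 + z + 38/39z².

Solve |R(x)|<1 on ℝ⁻.
x=-1.28: |R|=1.3164
R=1: x+38/39x²=0 ⇒ x=−39/38=-1.0263; min R=1−1/(4·38/39)=0.7434>−1
Confirm numerically:
  x=-0.964: |R|=0.94147 <1
  x=-0.769: |R|=0.80720 <1
  x=-0.658: |R|=0.76386 <1
  x=-0.549: |R|=0.74467 <1
  x=-1.376: |R|=1.46883 >1
  x=-1.167: |R|=1.15997 >1
  x=-1.138: |R|=1.12384 >1
So |R|<1 on (-1.0263, 0).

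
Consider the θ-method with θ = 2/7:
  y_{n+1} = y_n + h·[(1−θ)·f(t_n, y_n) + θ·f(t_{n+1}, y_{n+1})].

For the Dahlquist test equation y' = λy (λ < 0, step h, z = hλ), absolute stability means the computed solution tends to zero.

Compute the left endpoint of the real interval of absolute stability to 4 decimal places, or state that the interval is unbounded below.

z* = -4.6667.

On y'=λy, z=hλ:
  y_{n+1} = y_n + z·[5/7·y_n + 2/7·y_{n+1}] ⇒ (1 − 2/7z)y_{n+1} = (1 + 5/7z)y_n
  so R(z) = (1 + 5/7z)/(1 − 2/7z).

Solve |R(x)|<1 on ℝ⁻.
x=-0.74: |R|=0.3892
R=−1: 1+5/7x = −1+2/7x ⇒ -3/7x=2 ⇒ x=2/(-3/7)=-4.6667
Confirm numerically:
  x=-3.788: |R|=0.81915 <1
  x=-2.544: |R|=0.47320 <1
  x=-1.868: |R|=0.21796 <1
  x=-5.112: |R|=1.07757 >1
  x=-4.939: |R|=1.04841 >1
  x=-4.738: |R|=1.01299 >1
Stable set (-4.6667, 0).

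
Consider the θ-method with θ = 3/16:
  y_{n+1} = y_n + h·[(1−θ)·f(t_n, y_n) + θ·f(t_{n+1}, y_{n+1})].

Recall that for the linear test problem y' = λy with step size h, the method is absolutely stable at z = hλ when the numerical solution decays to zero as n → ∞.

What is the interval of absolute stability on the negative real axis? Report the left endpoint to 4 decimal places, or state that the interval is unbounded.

Set f=λy, z=hλ:
  y_{n+1} = y_n + z·[13/16·y_n + 3/16·y_{n+1}] ⇒ (1 − 3/16z)y_{n+1} = (1 + 13/16z)y_n
  Hence R(z) = (1 + 13/16z)/(1 − 3/16z).

Solve |R(x)|<1 on ℝ⁻.
x=-1.71: |R|=0.2948
R=−1: 1+13/16x = −1+3/16x ⇒ -5/8x=2 ⇒ x=2/(-5/8)=-3.2000
Confirm numerically:
  x=-2.650: |R|=0.77035 <1
  x=-1.782: |R|=0.33571 <1
  x=-1.355: |R|=0.08049 <1
  x=-3.789: |R|=1.21522 >1
  x=-3.501: |R|=1.11357 >1
So |R|<1 on (-3.2000, 0).

(-3.2000, 0).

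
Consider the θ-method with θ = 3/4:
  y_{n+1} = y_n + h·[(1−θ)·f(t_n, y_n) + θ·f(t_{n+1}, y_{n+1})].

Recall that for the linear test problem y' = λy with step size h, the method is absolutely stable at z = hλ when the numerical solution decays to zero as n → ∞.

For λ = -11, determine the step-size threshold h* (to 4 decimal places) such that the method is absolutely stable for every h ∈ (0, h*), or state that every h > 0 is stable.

On y'=λy, z=hλ:
  y_{n+1} = y_n + z·[1/4·y_n + 3/4·y_{n+1}] ⇒ (1 − 3/4z)y_{n+1} = (1 + 1/4z)y_n
  R(z) = (1 + 1/4z)/(1 − 3/4z).

Solve |R(x)|<1 on ℝ⁻.
x=-1.13: |R|=0.3884
x=-2: |R|=0.2000
x=-10: |R|=0.1765
x=-100: |R|=0.3158
θ=3/4≥1/2 ⇒ |1+1/4x|<|1−3/4x| ∀x<0 ⇒ stable on all of ℝ⁻.

(−∞, 0) — no finite endpoint. Any h>0 works for λ=-11.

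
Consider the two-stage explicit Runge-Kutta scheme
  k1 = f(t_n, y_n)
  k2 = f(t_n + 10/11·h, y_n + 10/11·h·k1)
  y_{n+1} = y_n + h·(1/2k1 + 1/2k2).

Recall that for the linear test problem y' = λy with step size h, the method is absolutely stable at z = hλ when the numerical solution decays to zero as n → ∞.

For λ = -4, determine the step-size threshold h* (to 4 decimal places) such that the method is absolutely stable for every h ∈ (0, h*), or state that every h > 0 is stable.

With y'=λy (z=hλ):
  k1=λy_n ⇒ h·k1=z·y_n;  k2=λ(1+10/11z)y_n ⇒ h·k2=z(1+10/11z)y_n
  y_{n+1}/y_n = 1 + 1/2z + 1/2z(1+10/11z) = 1 + z + 5/11z²
  R(z) = 1 + z + 5/11z².

Boundary: |R(x)|=1, x<0.
x=-0.4: |R|=0.6727
R=1: x+5/11x²=0 ⇒ x=−11/5=-2.2000; min R=1−1/(4·5/11)=0.4500>−1
Confirm numerically:
  x=-1.921: |R|=0.75638 <1
  x=-1.755: |R|=0.64501 <1
  x=-1.274: |R|=0.46376 <1
  x=-0.886: |R|=0.47082 <1
  x=-2.698: |R|=1.61073 >1
  x=-2.233: |R|=1.03349 >1
Interval (-2.2000, 0).

(-2.2000,0); λ=-4 ⇒ h* = (11/5)/4 = 0.5500.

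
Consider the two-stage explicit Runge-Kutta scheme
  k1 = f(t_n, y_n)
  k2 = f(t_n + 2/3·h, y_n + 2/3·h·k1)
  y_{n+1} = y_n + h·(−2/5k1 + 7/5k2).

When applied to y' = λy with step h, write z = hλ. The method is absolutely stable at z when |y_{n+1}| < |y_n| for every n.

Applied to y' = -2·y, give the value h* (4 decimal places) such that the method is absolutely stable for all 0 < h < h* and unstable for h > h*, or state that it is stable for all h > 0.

Set f=λy, z=hλ:
  k1=λy_n ⇒ h·k1=z·y_n;  k2=λ(1+2/3z)y_n ⇒ h·k2=z(1+2/3z)y_n
  y_{n+1}/y_n = 1 − 2/5z + 7/5z(1+2/3z) = 1 + z + 14/15z²
  Hence R(z) = 1 + z + 14/15z².

Need |R(x)|<1, x<0.
x=-0.64: |R|=0.7423
R=1: x+14/15x²=0 ⇒ x=−15/14=-1.0714; min R=1−1/(4·14/15)=0.7321>−1
Confirm numerically:
  x=-0.863: |R|=0.83212 <1
  x=-0.851: |R|=0.82492 <1
  x=-0.630: |R|=0.74044 <1
  x=-0.606: |R|=0.73675 <1
  x=-1.511: |R|=1.61991 >1
  x=-1.251: |R|=1.20967 >1
  x=-1.247: |R|=1.20434 >1
So |R|<1 on (-1.0714, 0).

(-1.0714,0); λ=-2 ⇒ h* = (15/14)/2 = 0.5357.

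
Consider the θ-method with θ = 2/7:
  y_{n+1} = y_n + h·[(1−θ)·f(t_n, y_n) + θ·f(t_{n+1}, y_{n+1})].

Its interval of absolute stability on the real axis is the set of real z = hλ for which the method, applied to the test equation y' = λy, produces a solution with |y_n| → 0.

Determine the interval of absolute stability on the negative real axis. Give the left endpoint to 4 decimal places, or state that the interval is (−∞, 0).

(-4.6667, 0).

With y'=λy (z=hλ):
  y_{n+1} = y_n + z·[5/7·y_n + 2/7·y_{n+1}] ⇒ (1 − 2/7z)y_{n+1} = (1 + 5/7z)y_n
  Hence R(z) = (1 + 5/7z)/(1 − 2/7z).

Need |R(x)|<1, x<0.
x=-0.45: |R|=0.6013
R=−1: 1+5/7x = −1+2/7x ⇒ -3/7x=2 ⇒ x=2/(-3/7)=-4.6667
Confirm numerically:
  x=-3.830: |R|=0.82879 <1
  x=-3.305: |R|=0.69985 <1
  x=-2.537: |R|=0.47085 <1
  x=-1.993: |R|=0.26989 <1
  x=-5.188: |R|=1.09001 >1
  x=-5.100: |R|=1.07558 >1
So |R|<1 on (-4.6667, 0).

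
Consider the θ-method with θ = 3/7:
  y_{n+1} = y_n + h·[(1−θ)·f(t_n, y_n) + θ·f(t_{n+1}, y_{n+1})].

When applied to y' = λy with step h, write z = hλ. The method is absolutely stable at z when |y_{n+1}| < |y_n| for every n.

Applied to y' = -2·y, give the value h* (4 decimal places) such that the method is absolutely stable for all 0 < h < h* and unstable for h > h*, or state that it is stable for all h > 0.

With y'=λy (z=hλ):
  y_{n+1} = y_n + z·[4/7·y_n + 3/7·y_{n+1}] ⇒ (1 − 3/7z)y_{n+1} = (1 + 4/7z)y_n
  so R(z) = (1 + 4/7z)/(1 − 3/7z).

Need |R(x)|<1, x<0.
x=-1.47: |R|=0.0982
R=−1: 1+4/7x = −1+3/7x ⇒ -1/7x=2 ⇒ x=2/(-1/7)=-14.0000
Confirm numerically:
  x=-10.438: |R|=0.90703 <1
  x=-10.419: |R|=0.90640 <1
  x=-8.142: |R|=0.81359 <1
  x=-7.176: |R|=0.76080 <1
  x=-14.113: |R|=1.00229 >1
  x=-14.109: |R|=1.00221 >1
  x=-14.071: |R|=1.00144 >1
So |R|<1 on (-14.0000, 0).

(-14.0000,0); λ=-2 ⇒ h* = (14)/2 = 7.0000.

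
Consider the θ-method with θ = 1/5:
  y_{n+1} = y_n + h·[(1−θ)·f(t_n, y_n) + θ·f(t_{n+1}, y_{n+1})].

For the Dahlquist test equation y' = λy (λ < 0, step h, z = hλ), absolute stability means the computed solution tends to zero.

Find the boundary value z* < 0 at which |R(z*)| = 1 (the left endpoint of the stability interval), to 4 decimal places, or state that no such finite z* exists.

With y'=λy (z=hλ):
  y_{n+1} = y_n + z·[4/5·y_n + 1/5·y_{n+1}] ⇒ (1 − 1/5z)y_{n+1} = (1 + 4/5z)y_n
  R(z) = (1 + 4/5z)/(1 − 1/5z).

Solve |R(x)|<1 on ℝ⁻.
x=-1.41: |R|=0.0998
R=−1: 1+4/5x = −1+1/5x ⇒ -3/5x=2 ⇒ x=2/(-3/5)=-3.3333
Confirm numerically:
  x=-3.213: |R|=0.95605 <1
  x=-2.305: |R|=0.57769 <1
  x=-1.931: |R|=0.39302 <1
  x=-3.860: |R|=1.17833 >1
  x=-3.850: |R|=1.17514 >1
Stable set (-3.3333, 0).

left endpoint -3.3333.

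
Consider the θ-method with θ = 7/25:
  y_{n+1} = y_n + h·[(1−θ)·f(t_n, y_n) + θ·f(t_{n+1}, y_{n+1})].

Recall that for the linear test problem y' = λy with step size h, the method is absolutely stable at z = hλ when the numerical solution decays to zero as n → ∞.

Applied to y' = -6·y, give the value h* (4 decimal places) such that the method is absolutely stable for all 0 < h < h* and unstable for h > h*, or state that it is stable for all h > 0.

With y'=λy (z=hλ):
  y_{n+1} = y_n + z·[18/25·y_n + 7/25·y_{n+1}] ⇒ (1 − 7/25z)y_{n+1} = (1 + 18/25z)y_n
  R(z) = (1 + 18/25z)/(1 − 7/25z).

Solve |R(x)|<1 on ℝ⁻.
x=-0.79: |R|=0.3531
R=−1: 1+18/25x = −1+7/25x ⇒ -11/25x=2 ⇒ x=2/(-11/25)=-4.5455
Confirm numerically:
  x=-4.073: |R|=0.90288 <1
  x=-3.596: |R|=0.79184 <1
  x=-3.442: |R|=0.75276 <1
  x=-3.165: |R|=0.67798 <1
  x=-5.020: |R|=1.08680 >1
  x=-4.802: |R|=1.04815 >1
  x=-4.669: |R|=1.02356 >1
So |R|<1 on (-4.5455, 0).

(-4.5455,0); λ=-6 ⇒ h* = (50/11)/6 = 0.7576.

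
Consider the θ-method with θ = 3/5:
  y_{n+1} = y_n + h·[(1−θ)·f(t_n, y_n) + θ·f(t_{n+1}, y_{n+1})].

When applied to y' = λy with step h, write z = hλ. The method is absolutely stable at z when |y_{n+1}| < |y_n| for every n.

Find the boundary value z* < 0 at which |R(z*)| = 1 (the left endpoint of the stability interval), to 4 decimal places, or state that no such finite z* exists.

unbounded; (−∞, 0).

On y'=λy, z=hλ:
  y_{n+1} = y_n + z·[2/5·y_n + 3/5·y_{n+1}] ⇒ (1 − 3/5z)y_{n+1} = (1 + 2/5z)y_n
  Hence R(z) = (1 + 2/5z)/(1 − 3/5z).

Solve |R(x)|<1 on ℝ⁻.
x=-1.52: |R|=0.2050
x=-2: |R|=0.0909
x=-10: |R|=0.4286
x=-100: |R|=0.6393
θ=3/5≥1/2 ⇒ |1+2/5x|<|1−3/5x| ∀x<0 ⇒ stable on all of ℝ⁻.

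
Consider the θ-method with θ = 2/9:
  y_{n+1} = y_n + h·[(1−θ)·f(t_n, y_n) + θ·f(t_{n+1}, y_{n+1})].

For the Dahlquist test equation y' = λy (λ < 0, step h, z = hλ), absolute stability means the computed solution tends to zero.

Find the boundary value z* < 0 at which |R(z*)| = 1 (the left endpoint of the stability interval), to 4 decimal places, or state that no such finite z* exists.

Set f=λy, z=hλ:
  y_{n+1} = y_n + z·[7/9·y_n + 2/9·y_{n+1}] ⇒ (1 − 2/9z)y_{n+1} = (1 + 7/9z)y_n
  so R(z) = (1 + 7/9z)/(1 − 2/9z).

Boundary: |R(x)|=1, x<0.
x=-1.4: |R|=0.0678
R=−1: 1+7/9x = −1+2/9x ⇒ -5/9x=2 ⇒ x=2/(-5/9)=-3.6000
Confirm numerically:
  x=-2.880: |R|=0.75610 <1
  x=-1.981: |R|=0.37548 <1
  x=-1.851: |R|=0.31153 <1
  x=-1.661: |R|=0.21320 <1
  x=-4.121: |R|=1.15108 >1
  x=-3.992: |R|=1.11540 >1
Stable set (-3.6000, 0).

z* = -3.6000.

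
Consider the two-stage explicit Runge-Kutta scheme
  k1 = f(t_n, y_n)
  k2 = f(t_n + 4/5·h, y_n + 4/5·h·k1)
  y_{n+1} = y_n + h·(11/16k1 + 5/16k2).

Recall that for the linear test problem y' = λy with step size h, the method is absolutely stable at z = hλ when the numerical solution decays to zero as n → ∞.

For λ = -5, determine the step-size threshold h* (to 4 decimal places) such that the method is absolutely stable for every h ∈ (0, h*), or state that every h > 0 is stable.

Set f=λy, z=hλ:
  k1=λy_n ⇒ h·k1=z·y_n;  k2=λ(1+4/5z)y_n ⇒ h·k2=z(1+4/5z)y_n
  y_{n+1}/y_n = 1 + 11/16z + 5/16z(1+4/5z) = 1 + z + 1/4z²
  R(z) = 1 + z + 1/4z².

Find x<0 with |R(x)|<1.
x=-0.5: |R|=0.5625
R=1: x+1/4x²=0 ⇒ x=−4=-4.0000; min R=1−1/(4·1/4)=0.0000>−1
Confirm numerically:
  x=-2.469: |R|=0.05499 <1
  x=-2.261: |R|=0.01703 <1
  x=-2.042: |R|=0.00044 <1
  x=-1.609: |R|=0.03822 <1
  x=-4.351: |R|=1.38180 >1
  x=-4.281: |R|=1.30074 >1
  x=-4.039: |R|=1.03938 >1
So |R|<1 on (-4.0000, 0).

(-4.0000,0); λ=-5 ⇒ h* = (4)/5 = 0.8000.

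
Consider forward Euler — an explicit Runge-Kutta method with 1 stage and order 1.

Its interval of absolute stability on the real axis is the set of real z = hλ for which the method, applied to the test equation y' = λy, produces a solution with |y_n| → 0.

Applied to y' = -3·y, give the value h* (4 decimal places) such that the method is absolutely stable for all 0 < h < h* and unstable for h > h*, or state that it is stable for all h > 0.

(-2.0000,0); λ=-3 ⇒ h* = 0.6667.

Set f=λy, z=hλ:
  order 1, 1-stage ⇒ R(z)=1+z
  (e.g. R(-1.52)=-0.52000, |R|=0.52000)

Find x<0 with |R(x)|<1.
x=-1.52: |R|=0.5200
|R(-1.92)|=0.9200 |R(-1.46)|=0.4600 |R(-0.76)|=0.2400
Bisect:
  x_lo=-2.8792 |R|=1.8792  x_hi=-0.1275 |R|=0.8725
  mid=-1.50336 |R|=0.50336 →hi
  mid=-2.19130 |R|=1.19130 →lo
  mid=-1.84733 |R|=0.84733 →hi
  mid=-2.01932 |R|=1.01932 →lo
  mid=-1.93332 |R|=0.93332 →hi
  mid=-1.97632 |R|=0.97632 →hi
  mid=-1.99782 |R|=0.99782 →hi
  ...
  [-2.00000,-1.99983] ⇒ x*=-2.0000
Interval (-2.0000, 0).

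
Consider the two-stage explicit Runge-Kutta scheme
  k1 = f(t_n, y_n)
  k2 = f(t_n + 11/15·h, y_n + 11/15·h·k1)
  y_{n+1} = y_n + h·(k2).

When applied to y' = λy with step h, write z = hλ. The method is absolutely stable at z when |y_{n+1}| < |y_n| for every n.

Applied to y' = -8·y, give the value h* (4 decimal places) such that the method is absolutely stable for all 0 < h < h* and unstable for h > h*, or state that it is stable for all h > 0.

(-1.3636,0); λ=-8 ⇒ h* = (15/11)/8 = 0.1705.

With y'=λy (z=hλ):
  k1=λy_n ⇒ h·k1=z·y_n;  k2=λ(1+11/15z)y_n ⇒ h·k2=z(1+11/15z)y_n
  y_{n+1}/y_n = 1 + z(1+11/15z) = 1 + z + 11/15z²
  R(z) = 1 + z + 11/15z².

Boundary: |R(x)|=1, x<0.
x=-1.54: |R|=1.1992
R=1: x+11/15x²=0 ⇒ x=−15/11=-1.3636; min R=1−1/(4·11/15)=0.6591>−1
Confirm numerically:
  x=-1.291: |R|=0.93123 <1
  x=-1.163: |R|=0.82888 <1
  x=-1.090: |R|=0.78127 <1
  x=-1.853: |R|=1.66498 >1
  x=-1.703: |R|=1.42382 >1
So |R|<1 on (-1.3636, 0).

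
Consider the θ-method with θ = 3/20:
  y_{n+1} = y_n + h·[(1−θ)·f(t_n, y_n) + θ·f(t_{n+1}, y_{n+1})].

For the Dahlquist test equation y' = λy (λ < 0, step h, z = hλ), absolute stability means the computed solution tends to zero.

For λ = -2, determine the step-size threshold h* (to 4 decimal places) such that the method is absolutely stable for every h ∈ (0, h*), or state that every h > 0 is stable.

On y'=λy, z=hλ:
  y_{n+1} = y_n + z·[17/20·y_n + 3/20·y_{n+1}] ⇒ (1 − 3/20z)y_{n+1} = (1 + 17/20z)y_n
  ⇒ R(z) = (1 + 17/20z)/(1 − 3/20z).

Need |R(x)|<1, x<0.
x=-0.85: |R|=0.2461
R=−1: 1+17/20x = −1+3/20x ⇒ -7/10x=2 ⇒ x=2/(-7/10)=-2.8571
Confirm numerically:
  x=-2.653: |R|=0.89778 <1
  x=-1.799: |R|=0.41670 <1
  x=-1.765: |R|=0.39553 <1
  x=-3.448: |R|=1.27261 >1
  x=-3.029: |R|=1.08272 >1
  x=-2.955: |R|=1.04746 >1
So |R|<1 on (-2.8571, 0).

(-2.8571,0); λ=-2 ⇒ h* = (20/7)/2 = 1.4286.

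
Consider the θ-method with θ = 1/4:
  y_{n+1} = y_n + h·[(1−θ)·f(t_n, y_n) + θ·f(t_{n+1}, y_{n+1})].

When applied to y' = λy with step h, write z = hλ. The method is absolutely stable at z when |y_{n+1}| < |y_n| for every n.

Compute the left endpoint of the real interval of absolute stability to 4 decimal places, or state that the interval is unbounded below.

left endpoint -4.0000.

With y'=λy (z=hλ):
  y_{n+1} = y_n + z·[3/4·y_n + 1/4·y_{n+1}] ⇒ (1 − 1/4z)y_{n+1} = (1 + 3/4z)y_n
  so R(z) = (1 + 3/4z)/(1 − 1/4z).

Need |R(x)|<1, x<0.
x=-1.01: |R|=0.1936
R=−1: 1+3/4x = −1+1/4x ⇒ -1/2x=2 ⇒ x=2/(-1/2)=-4.0000
Confirm numerically:
  x=-3.965: |R|=0.99121 <1
  x=-3.535: |R|=0.87658 <1
  x=-3.013: |R|=0.71852 <1
  x=-1.677: |R|=0.18161 <1
  x=-4.580: |R|=1.13520 >1
  x=-4.317: |R|=1.07623 >1
  x=-4.277: |R|=1.06693 >1
Stable set (-4.0000, 0).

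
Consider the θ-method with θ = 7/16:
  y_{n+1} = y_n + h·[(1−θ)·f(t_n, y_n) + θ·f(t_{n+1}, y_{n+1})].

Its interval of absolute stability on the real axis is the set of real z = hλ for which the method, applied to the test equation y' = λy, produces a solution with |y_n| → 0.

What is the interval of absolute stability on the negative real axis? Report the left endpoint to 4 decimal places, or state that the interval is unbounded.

On y'=λy, z=hλ:
  y_{n+1} = y_n + z·[9/16·y_n + 7/16·y_{n+1}] ⇒ (1 − 7/16z)y_{n+1} = (1 + 9/16z)y_n
  ⇒ R(z) = (1 + 9/16z)/(1 − 7/16z).

Boundary: |R(x)|=1, x<0.
x=-0.93: |R|=0.3390
R=−1: 1+9/16x = −1+7/16x ⇒ -1/8x=2 ⇒ x=2/(-1/8)=-16.0000
Confirm numerically:
  x=-13.706: |R|=0.95901 <1
  x=-9.002: |R|=0.82287 <1
  x=-7.432: |R|=0.74809 <1
  x=-6.822: |R|=0.71208 <1
  x=-16.595: |R|=1.00900 >1
  x=-16.232: |R|=1.00358 >1
  x=-16.032: |R|=1.00050 >1
So |R|<1 on (-16.0000, 0).

(-16.0000, 0).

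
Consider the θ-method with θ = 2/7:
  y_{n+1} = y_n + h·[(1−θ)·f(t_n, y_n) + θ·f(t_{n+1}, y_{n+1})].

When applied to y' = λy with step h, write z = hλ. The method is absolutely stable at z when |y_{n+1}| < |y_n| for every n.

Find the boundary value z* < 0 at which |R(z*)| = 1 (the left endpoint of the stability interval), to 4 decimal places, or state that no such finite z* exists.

Test eqn y'=λy, z=hλ:
  y_{n+1} = y_n + z·[5/7·y_n + 2/7·y_{n+1}] ⇒ (1 − 2/7z)y_{n+1} = (1 + 5/7z)y_n
  so R(z) = (1 + 5/7z)/(1 − 2/7z).

Solve |R(x)|<1 on ℝ⁻.
x=-0.32: |R|=0.7068
R=−1: 1+5/7x = −1+2/7x ⇒ -3/7x=2 ⇒ x=2/(-3/7)=-4.6667
Confirm numerically:
  x=-3.514: |R|=0.75349 <1
  x=-3.255: |R|=0.68653 <1
  x=-2.630: |R|=0.50163 <1
  x=-2.404: |R|=0.42514 <1
  x=-5.136: |R|=1.08152 >1
  x=-4.899: |R|=1.04149 >1
Stable set (-4.6667, 0).

left endpoint -4.6667.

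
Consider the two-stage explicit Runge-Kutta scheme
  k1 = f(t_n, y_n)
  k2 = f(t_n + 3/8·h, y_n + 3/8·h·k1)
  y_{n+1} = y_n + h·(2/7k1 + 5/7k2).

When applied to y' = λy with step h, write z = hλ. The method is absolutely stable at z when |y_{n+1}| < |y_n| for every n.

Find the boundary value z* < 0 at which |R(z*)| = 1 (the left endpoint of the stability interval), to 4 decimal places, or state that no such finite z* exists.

left endpoint -3.7333.

Test eqn y'=λy, z=hλ:
  k1=λy_n ⇒ h·k1=z·y_n;  k2=λ(1+3/8z)y_n ⇒ h·k2=z(1+3/8z)y_n
  y_{n+1}/y_n = 1 + 2/7z + 5/7z(1+3/8z) = 1 + z + 15/56z²
  R(z) = 1 + z + 15/56z².

Solve |R(x)|<1 on ℝ⁻.
x=-0.36: |R|=0.6747
R=1: x+15/56x²=0 ⇒ x=−56/15=-3.7333; min R=1−1/(4·15/56)=0.0667>−1
Confirm numerically:
  x=-2.829: |R|=0.31473 <1
  x=-2.740: |R|=0.27096 <1
  x=-2.477: |R|=0.16645 <1
  x=-4.249: |R|=1.58689 >1
  x=-3.990: |R|=1.27431 >1
  x=-3.783: |R|=1.05033 >1
Interval (-3.7333, 0).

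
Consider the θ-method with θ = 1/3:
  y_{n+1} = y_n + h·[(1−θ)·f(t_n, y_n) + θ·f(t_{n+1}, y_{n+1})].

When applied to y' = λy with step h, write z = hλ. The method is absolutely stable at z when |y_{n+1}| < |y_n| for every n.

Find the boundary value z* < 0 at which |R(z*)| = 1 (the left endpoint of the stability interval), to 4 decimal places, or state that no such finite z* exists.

z* = -6.0000.

With y'=λy (z=hλ):
  y_{n+1} = y_n + z·[2/3·y_n + 1/3·y_{n+1}] ⇒ (1 − 1/3z)y_{n+1} = (1 + 2/3z)y_n
  Hence R(z) = (1 + 2/3z)/(1 − 1/3z).

Solve |R(x)|<1 on ℝ⁻.
x=-1.2: |R|=0.1429
R=−1: 1+2/3x = −1+1/3x ⇒ -1/3x=2 ⇒ x=2/(-1/3)=-6.0000
Confirm numerically:
  x=-4.415: |R|=0.78624 <1
  x=-3.059: |R|=0.51461 <1
  x=-3.026: |R|=0.50647 <1
  x=-2.606: |R|=0.39458 <1
  x=-6.577: |R|=1.06025 >1
  x=-6.385: |R|=1.04102 >1
Interval (-6.0000, 0).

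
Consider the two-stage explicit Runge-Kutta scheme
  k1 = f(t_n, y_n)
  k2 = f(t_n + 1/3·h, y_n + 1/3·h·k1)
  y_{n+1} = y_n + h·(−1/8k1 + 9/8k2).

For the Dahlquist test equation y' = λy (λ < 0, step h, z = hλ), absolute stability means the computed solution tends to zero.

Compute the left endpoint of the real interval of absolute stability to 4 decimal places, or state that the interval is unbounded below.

On y'=λy, z=hλ:
  k1=λy_n ⇒ h·k1=z·y_n;  k2=λ(1+1/3z)y_n ⇒ h·k2=z(1+1/3z)y_n
  y_{n+1}/y_n = 1 − 1/8z + 9/8z(1+1/3z) = 1 + z + 3/8z²
  so R(z) = 1 + z + 3/8z².

Boundary: |R(x)|=1, x<0.
x=-1.57: |R|=0.3543
R=1: x+3/8x²=0 ⇒ x=−8/3=-2.6667; min R=1−1/(4·3/8)=0.3333>−1
Confirm numerically:
  x=-2.520: |R|=0.86140 <1
  x=-2.274: |R|=0.66515 <1
  x=-2.031: |R|=0.51586 <1
  x=-1.811: |R|=0.41890 <1
  x=-3.250: |R|=1.71094 >1
  x=-3.239: |R|=1.69517 >1
Interval (-2.6667, 0).

z* = -2.6667.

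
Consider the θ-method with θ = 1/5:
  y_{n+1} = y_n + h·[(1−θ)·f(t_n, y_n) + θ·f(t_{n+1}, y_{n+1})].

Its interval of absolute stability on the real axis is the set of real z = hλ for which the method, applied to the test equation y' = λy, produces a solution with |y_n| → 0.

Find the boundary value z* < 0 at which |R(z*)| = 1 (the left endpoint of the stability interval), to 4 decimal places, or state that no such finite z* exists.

z* = -3.3333.

Test eqn y'=λy, z=hλ:
  y_{n+1} = y_n + z·[4/5·y_n + 1/5·y_{n+1}] ⇒ (1 − 1/5z)y_{n+1} = (1 + 4/5z)y_n
  ⇒ R(z) = (1 + 4/5z)/(1 − 1/5z).

Solve |R(x)|<1 on ℝ⁻.
x=-0.44: |R|=0.5956
R=−1: 1+4/5x = −1+1/5x ⇒ -3/5x=2 ⇒ x=2/(-3/5)=-3.3333
Confirm numerically:
  x=-2.071: |R|=0.46443 <1
  x=-1.912: |R|=0.38310 <1
  x=-1.649: |R|=0.24004 <1
  x=-1.386: |R|=0.08519 <1
  x=-3.919: |R|=1.19700 >1
  x=-3.845: |R|=1.17354 >1
  x=-3.704: |R|=1.12776 >1
Interval (-3.3333, 0).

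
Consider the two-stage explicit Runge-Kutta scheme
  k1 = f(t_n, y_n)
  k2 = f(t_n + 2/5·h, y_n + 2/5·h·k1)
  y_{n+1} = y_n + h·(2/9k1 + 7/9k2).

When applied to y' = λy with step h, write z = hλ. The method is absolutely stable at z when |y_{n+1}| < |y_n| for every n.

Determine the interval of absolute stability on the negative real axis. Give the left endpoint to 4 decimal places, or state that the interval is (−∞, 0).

Set f=λy, z=hλ:
  k1=λy_n ⇒ h·k1=z·y_n;  k2=λ(1+2/5z)y_n ⇒ h·k2=z(1+2/5z)y_n
  y_{n+1}/y_n = 1 + 2/9z + 7/9z(1+2/5z) = 1 + z + 14/45z²
  ⇒ R(z) = 1 + z + 14/45z².

Need |R(x)|<1, x<0.
x=-0.52: |R|=0.5641
R=1: x+14/45x²=0 ⇒ x=−45/14=-3.2143; min R=1−1/(4·14/45)=0.1964>−1
Confirm numerically:
  x=-2.927: |R|=0.73839 <1
  x=-2.206: |R|=0.30800 <1
  x=-1.660: |R|=0.19730 <1
  x=-3.758: |R|=1.63569 >1
  x=-3.711: |R|=1.57347 >1
  x=-3.673: |R|=1.52418 >1
Stable set (-3.2143, 0).

(-3.2143, 0).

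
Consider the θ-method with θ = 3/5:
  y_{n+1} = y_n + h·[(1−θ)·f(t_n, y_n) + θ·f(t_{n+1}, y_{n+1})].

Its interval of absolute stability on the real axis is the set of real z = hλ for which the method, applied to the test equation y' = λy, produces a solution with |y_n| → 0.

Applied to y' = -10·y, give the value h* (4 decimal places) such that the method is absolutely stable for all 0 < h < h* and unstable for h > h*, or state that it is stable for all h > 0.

On y'=λy, z=hλ:
  y_{n+1} = y_n + z·[2/5·y_n + 3/5·y_{n+1}] ⇒ (1 − 3/5z)y_{n+1} = (1 + 2/5z)y_n
  R(z) = (1 + 2/5z)/(1 − 3/5z).

Boundary: |R(x)|=1, x<0.
x=-0.7: |R|=0.5070
x=-2: |R|=0.0909
x=-10: |R|=0.4286
x=-100: |R|=0.6393
θ=3/5≥1/2 ⇒ |1+2/5x|<|1−3/5x| ∀x<0 ⇒ stable on all of ℝ⁻.

unbounded; (−∞, 0). Any h>0 works for λ=-10.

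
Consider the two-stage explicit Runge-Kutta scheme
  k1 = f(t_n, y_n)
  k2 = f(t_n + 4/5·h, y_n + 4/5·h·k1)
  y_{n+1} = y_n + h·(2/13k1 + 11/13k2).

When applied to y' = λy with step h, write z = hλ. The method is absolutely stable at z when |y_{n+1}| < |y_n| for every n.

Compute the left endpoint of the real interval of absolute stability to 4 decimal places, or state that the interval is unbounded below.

left endpoint -1.4773.

On y'=λy, z=hλ:
  k1=λy_n ⇒ h·k1=z·y_n;  k2=λ(1+4/5z)y_n ⇒ h·k2=z(1+4/5z)y_n
  y_{n+1}/y_n = 1 + 2/13z + 11/13z(1+4/5z) = 1 + z + 44/65z²
  Hence R(z) = 1 + z + 44/65z².

Boundary: |R(x)|=1, x<0.
x=-1.68: |R|=1.2305
R=1: x+44/65x²=0 ⇒ x=−65/44=-1.4773; min R=1−1/(4·44/65)=0.6307>−1
Confirm numerically:
  x=-1.076: |R|=0.70773 <1
  x=-0.679: |R|=0.63309 <1
  x=-0.666: |R|=0.63425 <1
  x=-2.051: |R|=1.79655 >1
  x=-1.993: |R|=1.69577 >1
Stable set (-1.4773, 0).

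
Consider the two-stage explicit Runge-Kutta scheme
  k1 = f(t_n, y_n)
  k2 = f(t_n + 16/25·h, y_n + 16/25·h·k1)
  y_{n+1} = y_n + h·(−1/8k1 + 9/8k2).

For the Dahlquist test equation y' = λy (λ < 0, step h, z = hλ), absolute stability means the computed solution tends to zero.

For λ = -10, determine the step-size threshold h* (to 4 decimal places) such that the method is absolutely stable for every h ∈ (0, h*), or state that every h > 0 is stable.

(-1.3889,0); λ=-10 ⇒ h* = (25/18)/10 = 0.1389.

With y'=λy (z=hλ):
  k1=λy_n ⇒ h·k1=z·y_n;  k2=λ(1+16/25z)y_n ⇒ h·k2=z(1+16/25z)y_n
  y_{n+1}/y_n = 1 − 1/8z + 9/8z(1+16/25z) = 1 + z + 18/25z²
  so R(z) = 1 + z + 18/25z².

Find x<0 with |R(x)|<1.
x=-1.79: |R|=1.5170
R=1: x+18/25x²=0 ⇒ x=−25/18=-1.3889; min R=1−1/(4·18/25)=0.6528>−1
Confirm numerically:
  x=-1.316: |R|=0.93094 <1
  x=-1.055: |R|=0.74638 <1
  x=-1.022: |R|=0.73003 <1
  x=-0.615: |R|=0.65732 <1
  x=-1.903: |R|=1.70441 >1
  x=-1.602: |R|=1.24581 >1
So |R|<1 on (-1.3889, 0).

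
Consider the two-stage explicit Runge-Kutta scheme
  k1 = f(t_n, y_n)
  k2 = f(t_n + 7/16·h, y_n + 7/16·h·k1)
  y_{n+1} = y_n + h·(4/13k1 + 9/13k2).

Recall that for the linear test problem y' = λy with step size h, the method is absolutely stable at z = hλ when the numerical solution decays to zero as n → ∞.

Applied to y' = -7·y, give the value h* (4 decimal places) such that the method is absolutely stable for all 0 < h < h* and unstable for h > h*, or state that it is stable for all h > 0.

Set f=λy, z=hλ:
  k1=λy_n ⇒ h·k1=z·y_n;  k2=λ(1+7/16z)y_n ⇒ h·k2=z(1+7/16z)y_n
  y_{n+1}/y_n = 1 + 4/13z + 9/13z(1+7/16z) = 1 + z + 63/208z²
  so R(z) = 1 + z + 63/208z².

Find x<0 with |R(x)|<1.
x=-1.58: |R|=0.1761
R=1: x+63/208x²=0 ⇒ x=−208/63=-3.3016; min R=1−1/(4·63/208)=0.1746>−1
Confirm numerically:
  x=-2.427: |R|=0.35709 <1
  x=-2.412: |R|=0.35011 <1
  x=-2.200: |R|=0.26596 <1
  x=-1.483: |R|=0.18313 <1
  x=-3.554: |R|=1.27171 >1
  x=-3.521: |R|=1.23399 >1
Stable set (-3.3016, 0).

(-3.3016,0); λ=-7 ⇒ h* = (208/63)/7 = 0.4717.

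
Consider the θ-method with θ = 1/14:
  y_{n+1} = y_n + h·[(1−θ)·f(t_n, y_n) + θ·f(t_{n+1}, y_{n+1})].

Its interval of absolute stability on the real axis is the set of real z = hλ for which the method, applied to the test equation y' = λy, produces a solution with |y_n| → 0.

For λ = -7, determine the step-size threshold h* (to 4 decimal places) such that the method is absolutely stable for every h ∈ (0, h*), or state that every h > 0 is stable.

(-2.3333,0); λ=-7 ⇒ h* = (7/3)/7 = 0.3333.

Test eqn y'=λy, z=hλ:
  y_{n+1} = y_n + z·[13/14·y_n + 1/14·y_{n+1}] ⇒ (1 − 1/14z)y_{n+1} = (1 + 13/14z)y_n
  R(z) = (1 + 13/14z)/(1 − 1/14z).

Need |R(x)|<1, x<0.
x=-0.35: |R|=0.6585
R=−1: 1+13/14x = −1+1/14x ⇒ -6/7x=2 ⇒ x=2/(-6/7)=-2.3333
Confirm numerically:
  x=-2.306: |R|=0.97988 <1
  x=-1.936: |R|=0.70080 <1
  x=-1.648: |R|=0.47444 <1
  x=-1.025: |R|=0.04493 <1
  x=-2.861: |R|=1.37554 >1
  x=-2.366: |R|=1.02395 >1
So |R|<1 on (-2.3333, 0).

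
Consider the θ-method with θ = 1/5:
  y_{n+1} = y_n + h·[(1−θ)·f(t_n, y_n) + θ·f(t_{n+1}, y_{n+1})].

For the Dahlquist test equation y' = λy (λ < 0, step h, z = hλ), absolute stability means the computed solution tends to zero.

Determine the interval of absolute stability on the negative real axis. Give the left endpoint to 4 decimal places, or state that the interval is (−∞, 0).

z∈(-3.3333,0).

On y'=λy, z=hλ:
  y_{n+1} = y_n + z·[4/5·y_n + 1/5·y_{n+1}] ⇒ (1 − 1/5z)y_{n+1} = (1 + 4/5z)y_n
  ⇒ R(z) = (1 + 4/5z)/(1 − 1/5z).

Find x<0 with |R(x)|<1.
x=-1.13: |R|=0.0783
R=−1: 1+4/5x = −1+1/5x ⇒ -3/5x=2 ⇒ x=2/(-3/5)=-3.3333
Confirm numerically:
  x=-2.949: |R|=0.85495 <1
  x=-2.446: |R|=0.64249 <1
  x=-2.441: |R|=0.64024 <1
  x=-2.255: |R|=0.55410 <1
  x=-3.547: |R|=1.07500 >1
  x=-3.483: |R|=1.05293 >1
So |R|<1 on (-3.3333, 0).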